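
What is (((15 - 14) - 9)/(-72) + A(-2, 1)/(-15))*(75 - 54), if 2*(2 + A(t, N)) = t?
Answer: 98/15 ≈ 6.5333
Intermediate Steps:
A(t, N) = -2 + t/2
(((15 - 14) - 9)/(-72) + A(-2, 1)/(-15))*(75 - 54) = (((15 - 14) - 9)/(-72) + (-2 + (½)*(-2))/(-15))*(75 - 54) = ((1 - 9)*(-1/72) + (-2 - 1)*(-1/15))*21 = (-8*(-1/72) - 3*(-1/15))*21 = (⅑ + ⅕)*21 = (14/45)*21 = 98/15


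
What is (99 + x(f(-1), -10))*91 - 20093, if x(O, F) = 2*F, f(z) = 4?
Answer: -12904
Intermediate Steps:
(99 + x(f(-1), -10))*91 - 20093 = (99 + 2*(-10))*91 - 20093 = (99 - 20)*91 - 20093 = 79*91 - 20093 = 7189 - 20093 = -12904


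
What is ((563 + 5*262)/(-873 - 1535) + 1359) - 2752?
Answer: -3356217/2408 ≈ -1393.8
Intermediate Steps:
((563 + 5*262)/(-873 - 1535) + 1359) - 2752 = ((563 + 1310)/(-2408) + 1359) - 2752 = (1873*(-1/2408) + 1359) - 2752 = (-1873/2408 + 1359) - 2752 = 3270599/2408 - 2752 = -3356217/2408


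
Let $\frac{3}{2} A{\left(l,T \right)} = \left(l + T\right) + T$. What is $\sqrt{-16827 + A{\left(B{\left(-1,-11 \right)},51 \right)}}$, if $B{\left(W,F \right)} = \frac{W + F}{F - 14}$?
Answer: $\frac{i \sqrt{418967}}{5} \approx 129.46 i$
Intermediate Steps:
$B{\left(W,F \right)} = \frac{F + W}{-14 + F}$
$A{\left(l,T \right)} = \frac{2 l}{3} + \frac{4 T}{3}$ ($A{\left(l,T \right)} = \frac{2 \left(\left(l + T\right) + T\right)}{3} = \frac{2 \left(\left(T + l\right) + T\right)}{3} = \frac{2 \left(l + 2 T\right)}{3} = \frac{2 l}{3} + \frac{4 T}{3}$)
$\sqrt{-16827 + A{\left(B{\left(-1,-11 \right)},51 \right)}} = \sqrt{-16827 + \left(\frac{2 \frac{-11 - 1}{-14 - 11}}{3} + \frac{4}{3} \cdot 51\right)} = \sqrt{-16827 + \left(\frac{2 \frac{1}{-25} \left(-12\right)}{3} + 68\right)} = \sqrt{-16827 + \left(\frac{2 \left(\left(- \frac{1}{25}\right) \left(-12\right)\right)}{3} + 68\right)} = \sqrt{-16827 + \left(\frac{2}{3} \cdot \frac{12}{25} + 68\right)} = \sqrt{-16827 + \left(\frac{8}{25} + 68\right)} = \sqrt{-16827 + \frac{1708}{25}} = \sqrt{- \frac{418967}{25}} = \frac{i \sqrt{418967}}{5}$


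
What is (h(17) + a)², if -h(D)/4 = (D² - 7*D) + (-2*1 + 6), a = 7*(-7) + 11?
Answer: 538756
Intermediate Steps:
a = -38 (a = -49 + 11 = -38)
h(D) = -16 - 4*D² + 28*D (h(D) = -4*((D² - 7*D) + (-2*1 + 6)) = -4*((D² - 7*D) + (-2 + 6)) = -4*((D² - 7*D) + 4) = -4*(4 + D² - 7*D) = -16 - 4*D² + 28*D)
(h(17) + a)² = ((-16 - 4*17² + 28*17) - 38)² = ((-16 - 4*289 + 476) - 38)² = ((-16 - 1156 + 476) - 38)² = (-696 - 38)² = (-734)² = 538756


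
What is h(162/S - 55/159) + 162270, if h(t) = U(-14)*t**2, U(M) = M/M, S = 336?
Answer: 12864964391689/79281216 ≈ 1.6227e+5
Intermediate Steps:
U(M) = 1
h(t) = t**2 (h(t) = 1*t**2 = t**2)
h(162/S - 55/159) + 162270 = (162/336 - 55/159)**2 + 162270 = (162*(1/336) - 55*1/159)**2 + 162270 = (27/56 - 55/159)**2 + 162270 = (1213/8904)**2 + 162270 = 1471369/79281216 + 162270 = 12864964391689/79281216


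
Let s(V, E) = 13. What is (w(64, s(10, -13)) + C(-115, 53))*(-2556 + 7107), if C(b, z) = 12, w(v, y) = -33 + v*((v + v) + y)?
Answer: 40972653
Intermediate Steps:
w(v, y) = -33 + v*(y + 2*v) (w(v, y) = -33 + v*(2*v + y) = -33 + v*(y + 2*v))
(w(64, s(10, -13)) + C(-115, 53))*(-2556 + 7107) = ((-33 + 2*64² + 64*13) + 12)*(-2556 + 7107) = ((-33 + 2*4096 + 832) + 12)*4551 = ((-33 + 8192 + 832) + 12)*4551 = (8991 + 12)*4551 = 9003*4551 = 40972653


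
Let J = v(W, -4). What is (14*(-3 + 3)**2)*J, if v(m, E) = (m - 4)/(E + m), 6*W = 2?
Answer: 0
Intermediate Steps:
W = 1/3 (W = (1/6)*2 = 1/3 ≈ 0.33333)
v(m, E) = (-4 + m)/(E + m)
J = 1 (J = (-4 + 1/3)/(-4 + 1/3) = -11/3/(-11/3) = -3/11*(-11/3) = 1)
(14*(-3 + 3)**2)*J = (14*(-3 + 3)**2)*1 = (14*0**2)*1 = (14*0)*1 = 0*1 = 0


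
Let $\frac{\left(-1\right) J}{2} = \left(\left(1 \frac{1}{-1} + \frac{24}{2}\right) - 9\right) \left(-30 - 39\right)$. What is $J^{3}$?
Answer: $21024576$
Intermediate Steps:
$J = 276$ ($J = - 2 \left(\left(1 \frac{1}{-1} + \frac{24}{2}\right) - 9\right) \left(-30 - 39\right) = - 2 \left(\left(1 \left(-1\right) + 24 \cdot \frac{1}{2}\right) - 9\right) \left(-69\right) = - 2 \left(\left(-1 + 12\right) - 9\right) \left(-69\right) = - 2 \left(11 - 9\right) \left(-69\right) = - 2 \cdot 2 \left(-69\right) = \left(-2\right) \left(-138\right) = 276$)
$J^{3} = 276^{3} = 21024576$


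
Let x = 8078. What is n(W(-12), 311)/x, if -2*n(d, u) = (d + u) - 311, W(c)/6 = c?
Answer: 18/4039 ≈ 0.0044565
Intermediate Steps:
W(c) = 6*c
n(d, u) = 311/2 - d/2 - u/2 (n(d, u) = -((d + u) - 311)/2 = -(-311 + d + u)/2 = 311/2 - d/2 - u/2)
n(W(-12), 311)/x = (311/2 - 3*(-12) - 1/2*311)/8078 = (311/2 - 1/2*(-72) - 311/2)*(1/8078) = (311/2 + 36 - 311/2)*(1/8078) = 36*(1/8078) = 18/4039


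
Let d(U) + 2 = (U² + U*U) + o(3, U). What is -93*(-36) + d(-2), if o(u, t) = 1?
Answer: 3355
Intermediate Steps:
d(U) = -1 + 2*U² (d(U) = -2 + ((U² + U*U) + 1) = -2 + ((U² + U²) + 1) = -2 + (2*U² + 1) = -2 + (1 + 2*U²) = -1 + 2*U²)
-93*(-36) + d(-2) = -93*(-36) + (-1 + 2*(-2)²) = 3348 + (-1 + 2*4) = 3348 + (-1 + 8) = 3348 + 7 = 3355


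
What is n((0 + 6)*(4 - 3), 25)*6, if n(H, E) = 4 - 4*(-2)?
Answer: 72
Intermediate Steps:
n(H, E) = 12 (n(H, E) = 4 + 8 = 12)
n((0 + 6)*(4 - 3), 25)*6 = 12*6 = 72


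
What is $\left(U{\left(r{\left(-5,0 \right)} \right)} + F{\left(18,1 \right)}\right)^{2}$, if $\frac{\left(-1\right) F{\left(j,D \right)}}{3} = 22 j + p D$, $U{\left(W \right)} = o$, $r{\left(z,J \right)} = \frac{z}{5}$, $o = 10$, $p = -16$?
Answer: $1276900$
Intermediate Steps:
$r{\left(z,J \right)} = \frac{z}{5}$ ($r{\left(z,J \right)} = z \frac{1}{5} = \frac{z}{5}$)
$U{\left(W \right)} = 10$
$F{\left(j,D \right)} = - 66 j + 48 D$ ($F{\left(j,D \right)} = - 3 \left(22 j - 16 D\right) = - 3 \left(- 16 D + 22 j\right) = - 66 j + 48 D$)
$\left(U{\left(r{\left(-5,0 \right)} \right)} + F{\left(18,1 \right)}\right)^{2} = \left(10 + \left(\left(-66\right) 18 + 48 \cdot 1\right)\right)^{2} = \left(10 + \left(-1188 + 48\right)\right)^{2} = \left(10 - 1140\right)^{2} = \left(-1130\right)^{2} = 1276900$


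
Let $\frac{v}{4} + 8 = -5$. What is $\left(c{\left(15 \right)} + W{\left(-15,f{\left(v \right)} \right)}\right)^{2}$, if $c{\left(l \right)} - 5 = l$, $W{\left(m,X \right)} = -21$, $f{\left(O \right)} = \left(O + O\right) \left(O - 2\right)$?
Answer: $1$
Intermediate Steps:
$v = -52$ ($v = -32 + 4 \left(-5\right) = -32 - 20 = -52$)
$f{\left(O \right)} = 2 O \left(-2 + O\right)$
$c{\left(l \right)} = 5 + l$
$\left(c{\left(15 \right)} + W{\left(-15,f{\left(v \right)} \right)}\right)^{2} = \left(\left(5 + 15\right) - 21\right)^{2} = \left(20 - 21\right)^{2} = \left(-1\right)^{2} = 1$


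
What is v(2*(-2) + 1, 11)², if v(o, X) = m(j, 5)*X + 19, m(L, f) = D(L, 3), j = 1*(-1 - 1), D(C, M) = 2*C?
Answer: 625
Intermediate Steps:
j = -2 (j = 1*(-2) = -2)
m(L, f) = 2*L
v(o, X) = 19 - 4*X (v(o, X) = (2*(-2))*X + 19 = -4*X + 19 = 19 - 4*X)
v(2*(-2) + 1, 11)² = (19 - 4*11)² = (19 - 44)² = (-25)² = 625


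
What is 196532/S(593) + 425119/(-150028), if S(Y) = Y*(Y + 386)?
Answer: -217316257197/87098305316 ≈ -2.4951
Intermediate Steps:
S(Y) = Y*(386 + Y)
196532/S(593) + 425119/(-150028) = 196532/((593*(386 + 593))) + 425119/(-150028) = 196532/((593*979)) + 425119*(-1/150028) = 196532/580547 - 425119/150028 = -217316257197/87098305316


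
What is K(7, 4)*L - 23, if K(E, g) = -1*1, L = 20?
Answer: -43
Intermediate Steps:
K(E, g) = -1
K(7, 4)*L - 23 = -1*20 - 23 = -20 - 23 = -43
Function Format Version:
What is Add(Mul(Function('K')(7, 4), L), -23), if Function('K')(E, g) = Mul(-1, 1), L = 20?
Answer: -43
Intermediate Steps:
Function('K')(E, g) = -1
Add(Mul(Function('K')(7, 4), L), -23) = Add(Mul(-1, 20), -23) = Add(-20, -23) = -43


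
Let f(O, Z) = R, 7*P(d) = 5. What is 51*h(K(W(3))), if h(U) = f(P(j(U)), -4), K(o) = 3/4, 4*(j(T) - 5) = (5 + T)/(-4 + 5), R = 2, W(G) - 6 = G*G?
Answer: 102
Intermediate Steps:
W(G) = 6 + G² (W(G) = 6 + G*G = 6 + G²)
j(T) = 25/4 + T/4 (j(T) = 5 + ((5 + T)/(-4 + 5))/4 = 5 + ((5 + T)/1)/4 = 5 + ((5 + T)*1)/4 = 5 + (5 + T)/4 = 5 + (5/4 + T/4) = 25/4 + T/4)
P(d) = 5/7 (P(d) = (⅐)*5 = 5/7)
K(o) = ¾ (K(o) = 3*(¼) = ¾)
f(O, Z) = 2
h(U) = 2
51*h(K(W(3))) = 51*2 = 102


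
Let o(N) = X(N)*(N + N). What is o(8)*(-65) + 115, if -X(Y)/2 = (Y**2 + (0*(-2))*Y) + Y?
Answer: 149875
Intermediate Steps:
X(Y) = -2*Y - 2*Y**2 (X(Y) = -2*((Y**2 + (0*(-2))*Y) + Y) = -2*((Y**2 + 0*Y) + Y) = -2*((Y**2 + 0) + Y) = -2*(Y**2 + Y) = -2*(Y + Y**2) = -2*Y - 2*Y**2)
o(N) = -4*N**2*(1 + N) (o(N) = (-2*N*(1 + N))*(N + N) = (-2*N*(1 + N))*(2*N) = -4*N**2*(1 + N))
o(8)*(-65) + 115 = (4*8**2*(-1 - 1*8))*(-65) + 115 = (4*64*(-1 - 8))*(-65) + 115 = (4*64*(-9))*(-65) + 115 = -2304*(-65) + 115 = 149760 + 115 = 149875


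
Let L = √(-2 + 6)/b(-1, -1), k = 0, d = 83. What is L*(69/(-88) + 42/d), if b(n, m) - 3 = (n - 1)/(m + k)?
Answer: -2031/18260 ≈ -0.11123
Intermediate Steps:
b(n, m) = 3 + (-1 + n)/m (b(n, m) = 3 + (n - 1)/(m + 0) = 3 + (-1 + n)/m)
L = ⅖ (L = √(-2 + 6)/(((-1 - 1 + 3*(-1))/(-1))) = √4/((-(-1 - 1 - 3))) = 2/((-1*(-5))) = 2/5 = 2*(⅕) = ⅖ ≈ 0.40000)
L*(69/(-88) + 42/d) = 2*(69/(-88) + 42/83)/5 = 2*(69*(-1/88) + 42*(1/83))/5 = 2*(-69/88 + 42/83)/5 = (⅖)*(-2031/7304) = -2031/18260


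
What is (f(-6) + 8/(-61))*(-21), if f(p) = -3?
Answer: 4011/61 ≈ 65.754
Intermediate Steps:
(f(-6) + 8/(-61))*(-21) = (-3 + 8/(-61))*(-21) = (-3 + 8*(-1/61))*(-21) = (-3 - 8/61)*(-21) = -191/61*(-21) = 4011/61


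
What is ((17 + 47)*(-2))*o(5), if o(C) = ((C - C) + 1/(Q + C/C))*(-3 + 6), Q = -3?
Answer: 192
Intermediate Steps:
o(C) = -3/2 (o(C) = ((C - C) + 1/(-3 + C/C))*(-3 + 6) = (0 + 1/(-3 + 1))*3 = (0 + 1/(-2))*3 = (0 - ½)*3 = -½*3 = -3/2)
((17 + 47)*(-2))*o(5) = ((17 + 47)*(-2))*(-3/2) = (64*(-2))*(-3/2) = -128*(-3/2) = 192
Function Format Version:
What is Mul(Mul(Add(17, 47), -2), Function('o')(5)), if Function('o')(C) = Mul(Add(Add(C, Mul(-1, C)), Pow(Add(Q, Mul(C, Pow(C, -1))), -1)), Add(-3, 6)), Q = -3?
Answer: 192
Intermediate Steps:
Function('o')(C) = Rational(-3, 2) (Function('o')(C) = Mul(Add(Add(C, Mul(-1, C)), Pow(Add(-3, Mul(C, Pow(C, -1))), -1)), Add(-3, 6)) = Mul(Add(0, Pow(Add(-3, 1), -1)), 3) = Mul(Add(0, Pow(-2, -1)), 3) = Mul(Add(0, Rational(-1, 2)), 3) = Mul(Rational(-1, 2), 3) = Rational(-3, 2))
Mul(Mul(Add(17, 47), -2), Function('o')(5)) = Mul(Mul(Add(17, 47), -2), Rational(-3, 2)) = Mul(Mul(64, -2), Rational(-3, 2)) = Mul(-128, Rational(-3, 2)) = 192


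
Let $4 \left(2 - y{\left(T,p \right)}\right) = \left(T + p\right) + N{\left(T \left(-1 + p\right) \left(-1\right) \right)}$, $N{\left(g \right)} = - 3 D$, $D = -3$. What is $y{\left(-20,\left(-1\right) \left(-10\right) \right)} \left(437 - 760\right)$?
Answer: $- \frac{2907}{4} \approx -726.75$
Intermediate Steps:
$N{\left(g \right)} = 9$ ($N{\left(g \right)} = \left(-3\right) \left(-3\right) = 9$)
$y{\left(T,p \right)} = - \frac{1}{4} - \frac{T}{4} - \frac{p}{4}$ ($y{\left(T,p \right)} = 2 - \frac{\left(T + p\right) + 9}{4} = 2 - \frac{9 + T + p}{4} = 2 - \left(\frac{9}{4} + \frac{T}{4} + \frac{p}{4}\right) = - \frac{1}{4} - \frac{T}{4} - \frac{p}{4}$)
$y{\left(-20,\left(-1\right) \left(-10\right) \right)} \left(437 - 760\right) = \left(- \frac{1}{4} - -5 - \frac{\left(-1\right) \left(-10\right)}{4}\right) \left(437 - 760\right) = \left(- \frac{1}{4} + 5 - \frac{5}{2}\right) \left(-323\right) = \frac{9}{4} \left(-323\right) = - \frac{2907}{4}$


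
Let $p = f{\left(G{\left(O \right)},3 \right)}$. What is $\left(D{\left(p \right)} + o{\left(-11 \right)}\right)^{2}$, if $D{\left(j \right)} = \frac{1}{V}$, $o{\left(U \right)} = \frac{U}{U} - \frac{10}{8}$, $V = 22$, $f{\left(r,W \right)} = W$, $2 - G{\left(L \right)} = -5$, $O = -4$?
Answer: $\frac{81}{1936} \approx 0.041839$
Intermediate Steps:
$G{\left(L \right)} = 7$ ($G{\left(L \right)} = 2 - -5 = 2 + 5 = 7$)
$p = 3$
$o{\left(U \right)} = - \frac{1}{4}$ ($o{\left(U \right)} = 1 - \frac{5}{4} = - \frac{1}{4}$)
$D{\left(j \right)} = \frac{1}{22}$
$\left(D{\left(p \right)} + o{\left(-11 \right)}\right)^{2} = \left(\frac{1}{22} - \frac{1}{4}\right)^{2} = \left(- \frac{9}{44}\right)^{2} = \frac{81}{1936}$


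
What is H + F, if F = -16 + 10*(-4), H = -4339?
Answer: -4395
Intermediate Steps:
F = -56 (F = -16 - 40 = -56)
H + F = -4339 - 56 = -4395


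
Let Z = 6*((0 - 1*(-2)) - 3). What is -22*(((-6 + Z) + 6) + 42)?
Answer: -792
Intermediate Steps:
Z = -6 (Z = 6*((0 + 2) - 3) = 6*(2 - 3) = 6*(-1) = -6)
-22*(((-6 + Z) + 6) + 42) = -22*(((-6 - 6) + 6) + 42) = -22*((-12 + 6) + 42) = -22*(-6 + 42) = -22*36 = -792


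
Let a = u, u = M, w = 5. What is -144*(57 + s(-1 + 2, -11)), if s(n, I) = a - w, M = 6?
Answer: -8352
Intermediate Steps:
u = 6
a = 6
s(n, I) = 1 (s(n, I) = 6 - 1*5 = 6 - 5 = 1)
-144*(57 + s(-1 + 2, -11)) = -144*(57 + 1) = -144*58 = -8352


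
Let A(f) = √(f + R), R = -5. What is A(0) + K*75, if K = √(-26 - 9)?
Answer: I*(√5 + 75*√35) ≈ 445.94*I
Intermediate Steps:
K = I*√35 (K = √(-35) = I*√35 ≈ 5.9161*I)
A(f) = √(-5 + f) (A(f) = √(f - 5) = √(-5 + f))
A(0) + K*75 = √(-5 + 0) + (I*√35)*75 = √(-5) + 75*I*√35 = I*√5 + 75*I*√35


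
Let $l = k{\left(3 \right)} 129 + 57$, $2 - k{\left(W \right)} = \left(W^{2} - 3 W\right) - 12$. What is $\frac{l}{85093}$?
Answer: $\frac{1863}{85093} \approx 0.021894$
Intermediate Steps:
$k{\left(W \right)} = 14 - W^{2} + 3 W$ ($k{\left(W \right)} = 2 - \left(\left(W^{2} - 3 W\right) - 12\right) = 2 - \left(-12 + W^{2} - 3 W\right) = 2 + \left(12 - W^{2} + 3 W\right) = 14 - W^{2} + 3 W$)
$l = 1863$ ($l = \left(14 - 3^{2} + 3 \cdot 3\right) 129 + 57 = \left(14 - 9 + 9\right) 129 + 57 = 14 \cdot 129 + 57 = 1806 + 57 = 1863$)
$\frac{l}{85093} = \frac{1863}{85093}$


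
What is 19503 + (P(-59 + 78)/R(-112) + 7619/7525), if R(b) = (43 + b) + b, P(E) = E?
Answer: 26564809639/1362025 ≈ 19504.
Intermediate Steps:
R(b) = 43 + 2*b
19503 + (P(-59 + 78)/R(-112) + 7619/7525) = 19503 + ((-59 + 78)/(43 + 2*(-112)) + 7619/7525) = 19503 + (19/(43 - 224) + 7619*(1/7525)) = 19503 + (19/(-181) + 7619/7525) = 19503 + (19*(-1/181) + 7619/7525) = 19503 + (-19/181 + 7619/7525) = 19503 + 1236064/1362025 = 26564809639/1362025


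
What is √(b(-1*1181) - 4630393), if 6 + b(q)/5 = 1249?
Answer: 13*I*√27362 ≈ 2150.4*I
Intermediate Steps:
b(q) = 6215 (b(q) = -30 + 5*1249 = -30 + 6245 = 6215)
√(b(-1*1181) - 4630393) = √(6215 - 4630393) = √(-4624178) = 13*I*√27362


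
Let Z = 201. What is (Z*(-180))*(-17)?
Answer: 615060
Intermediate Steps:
(Z*(-180))*(-17) = (201*(-180))*(-17) = -36180*(-17) = 615060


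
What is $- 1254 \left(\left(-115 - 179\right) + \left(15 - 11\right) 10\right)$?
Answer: $318516$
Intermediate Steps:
$- 1254 \left(\left(-115 - 179\right) + \left(15 - 11\right) 10\right) = - 1254 \left(-294 + 4 \cdot 10\right) = - 1254 \left(-294 + 40\right) = \left(-1254\right) \left(-254\right) = 318516$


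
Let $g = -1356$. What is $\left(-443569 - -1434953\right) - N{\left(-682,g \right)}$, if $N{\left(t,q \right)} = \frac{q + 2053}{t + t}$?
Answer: $\frac{1352248473}{1364} \approx 9.9138 \cdot 10^{5}$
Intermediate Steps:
$N{\left(t,q \right)} = \frac{2053 + q}{2 t}$
$\left(-443569 - -1434953\right) - N{\left(-682,g \right)} = \left(-443569 - -1434953\right) - \frac{2053 - 1356}{2 \left(-682\right)} = \left(-443569 + 1434953\right) - \frac{1}{2} \left(- \frac{1}{682}\right) 697 = 991384 - - \frac{697}{1364} = 991384 + \frac{697}{1364} = \frac{1352248473}{1364}$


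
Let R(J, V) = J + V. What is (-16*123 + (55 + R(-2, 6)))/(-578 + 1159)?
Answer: -23/7 ≈ -3.2857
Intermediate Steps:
(-16*123 + (55 + R(-2, 6)))/(-578 + 1159) = (-16*123 + (55 + (-2 + 6)))/(-578 + 1159) = (-1968 + (55 + 4))/581 = (-1968 + 59)*(1/581) = -1909*1/581 = -23/7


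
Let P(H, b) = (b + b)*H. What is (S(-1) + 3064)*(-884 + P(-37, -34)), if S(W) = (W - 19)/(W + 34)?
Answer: 54994048/11 ≈ 4.9995e+6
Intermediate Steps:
S(W) = (-19 + W)/(34 + W)
P(H, b) = 2*H*b (P(H, b) = (2*b)*H = 2*H*b)
(S(-1) + 3064)*(-884 + P(-37, -34)) = ((-19 - 1)/(34 - 1) + 3064)*(-884 + 2*(-37)*(-34)) = (-20/33 + 3064)*(-884 + 2516) = ((1/33)*(-20) + 3064)*1632 = (-20/33 + 3064)*1632 = (101092/33)*1632 = 54994048/11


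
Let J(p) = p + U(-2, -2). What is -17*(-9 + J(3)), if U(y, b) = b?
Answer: 136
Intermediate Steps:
J(p) = -2 + p (J(p) = p - 2 = -2 + p)
-17*(-9 + J(3)) = -17*(-9 + (-2 + 3)) = -17*(-9 + 1) = -17*(-8) = 136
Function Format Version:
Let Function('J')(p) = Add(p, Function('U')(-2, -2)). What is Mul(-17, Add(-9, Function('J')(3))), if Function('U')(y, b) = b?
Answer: 136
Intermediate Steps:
Function('J')(p) = Add(-2, p) (Function('J')(p) = Add(p, -2) = Add(-2, p))
Mul(-17, Add(-9, Function('J')(3))) = Mul(-17, Add(-9, Add(-2, 3))) = Mul(-17, Add(-9, 1)) = Mul(-17, -8) = 136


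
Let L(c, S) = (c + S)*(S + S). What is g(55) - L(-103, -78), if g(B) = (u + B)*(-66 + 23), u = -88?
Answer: -26817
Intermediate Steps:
L(c, S) = 2*S*(S + c) (L(c, S) = (S + c)*(2*S) = 2*S*(S + c))
g(B) = 3784 - 43*B (g(B) = (-88 + B)*(-66 + 23) = (-88 + B)*(-43) = 3784 - 43*B)
g(55) - L(-103, -78) = (3784 - 43*55) - 2*(-78)*(-78 - 103) = (3784 - 2365) - 2*(-78)*(-181) = 1419 - 1*28236 = 1419 - 28236 = -26817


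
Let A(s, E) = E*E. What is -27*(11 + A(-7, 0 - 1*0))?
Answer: -297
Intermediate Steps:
A(s, E) = E²
-27*(11 + A(-7, 0 - 1*0)) = -27*(11 + (0 - 1*0)²) = -27*(11 + (0 + 0)²) = -27*(11 + 0²) = -27*(11 + 0) = -27*11 = -297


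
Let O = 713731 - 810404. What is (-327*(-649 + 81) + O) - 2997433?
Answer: -2908370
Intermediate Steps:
O = -96673
(-327*(-649 + 81) + O) - 2997433 = (-327*(-649 + 81) - 96673) - 2997433 = (-327*(-568) - 96673) - 2997433 = (185736 - 96673) - 2997433 = 89063 - 2997433 = -2908370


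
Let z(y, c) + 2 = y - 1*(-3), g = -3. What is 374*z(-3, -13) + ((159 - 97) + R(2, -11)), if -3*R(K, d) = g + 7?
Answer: -2062/3 ≈ -687.33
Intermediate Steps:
R(K, d) = -4/3 (R(K, d) = -(-3 + 7)/3 = -⅓*4 = -4/3)
z(y, c) = 1 + y (z(y, c) = -2 + (y - 1*(-3)) = -2 + (y + 3) = -2 + (3 + y) = 1 + y)
374*z(-3, -13) + ((159 - 97) + R(2, -11)) = 374*(1 - 3) + ((159 - 97) - 4/3) = 374*(-2) + (62 - 4/3) = -748 + 182/3 = -2062/3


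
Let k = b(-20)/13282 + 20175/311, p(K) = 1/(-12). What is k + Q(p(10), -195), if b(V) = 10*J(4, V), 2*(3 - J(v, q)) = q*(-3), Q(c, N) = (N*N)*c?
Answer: -25642563165/8261404 ≈ -3103.9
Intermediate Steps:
p(K) = -1/12
Q(c, N) = c*N² (Q(c, N) = N²*c = c*N²)
J(v, q) = 3 + 3*q/2 (J(v, q) = 3 - q*(-3)/2 = 3 - (-3)*q/2 = 3 + 3*q/2)
b(V) = 30 + 15*V (b(V) = 10*(3 + 3*V/2) = 30 + 15*V)
k = 133940190/2065351 (k = (30 + 15*(-20))/13282 + 20175/311 = (30 - 300)*(1/13282) + 20175*(1/311) = -270*1/13282 + 20175/311 = -135/6641 + 20175/311 = 133940190/2065351 ≈ 64.851)
k + Q(p(10), -195) = 133940190/2065351 - 1/12*(-195)² = 133940190/2065351 - 1/12*38025 = 133940190/2065351 - 12675/4 = -25642563165/8261404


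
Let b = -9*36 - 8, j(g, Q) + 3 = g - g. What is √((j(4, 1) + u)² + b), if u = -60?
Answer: √3637 ≈ 60.308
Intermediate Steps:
j(g, Q) = -3 (j(g, Q) = -3 + (g - g) = -3 + 0 = -3)
b = -332 (b = -324 - 8 = -332)
√((j(4, 1) + u)² + b) = √((-3 - 60)² - 332) = √((-63)² - 332) = √(3969 - 332) = √3637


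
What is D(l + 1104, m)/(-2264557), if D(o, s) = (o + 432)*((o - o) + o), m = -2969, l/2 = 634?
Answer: -6651088/2264557 ≈ -2.9370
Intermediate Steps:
l = 1268 (l = 2*634 = 1268)
D(o, s) = o*(432 + o) (D(o, s) = (432 + o)*(0 + o) = (432 + o)*o = o*(432 + o))
D(l + 1104, m)/(-2264557) = ((1268 + 1104)*(432 + (1268 + 1104)))/(-2264557) = (2372*(432 + 2372))*(-1/2264557) = (2372*2804)*(-1/2264557) = 6651088*(-1/2264557) = -6651088/2264557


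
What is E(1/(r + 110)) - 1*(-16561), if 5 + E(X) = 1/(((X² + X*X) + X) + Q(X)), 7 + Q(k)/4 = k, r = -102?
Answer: 14486468/875 ≈ 16556.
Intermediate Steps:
Q(k) = -28 + 4*k
E(X) = -5 + 1/(-28 + 2*X² + 5*X) (E(X) = -5 + 1/(((X² + X*X) + X) + (-28 + 4*X)) = -5 + 1/(((X² + X²) + X) + (-28 + 4*X)) = -5 + 1/((2*X² + X) + (-28 + 4*X)) = -5 + 1/((X + 2*X²) + (-28 + 4*X)) = -5 + 1/(-28 + 2*X² + 5*X))
E(1/(r + 110)) - 1*(-16561) = (141 - 25/(-102 + 110) - 10/(-102 + 110)²)/(-28 + 2*(1/(-102 + 110))² + 5/(-102 + 110)) - 1*(-16561) = (141 - 25/8 - 10*(1/8)²)/(-28 + 2*(1/8)² + 5/8) + 16561 = (141 - 25*⅛ - 10*(⅛)²)/(-28 + 2*(⅛)² + 5*(⅛)) + 16561 = (141 - 25/8 - 10*1/64)/(-28 + 2*(1/64) + 5/8) + 16561 = (141 - 25/8 - 5/32)/(-28 + 1/32 + 5/8) + 16561 = (4407/32)/(-875/32) + 16561 = -32/875*4407/32 + 16561 = -4407/875 + 16561 = 14486468/875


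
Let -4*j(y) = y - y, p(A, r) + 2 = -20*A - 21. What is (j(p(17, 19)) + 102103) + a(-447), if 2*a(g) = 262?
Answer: 102234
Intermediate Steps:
a(g) = 131 (a(g) = (½)*262 = 131)
p(A, r) = -23 - 20*A (p(A, r) = -2 + (-20*A - 21) = -2 + (-21 - 20*A) = -23 - 20*A)
j(y) = 0 (j(y) = -(y - y)/4 = -¼*0 = 0)
(j(p(17, 19)) + 102103) + a(-447) = (0 + 102103) + 131 = 102103 + 131 = 102234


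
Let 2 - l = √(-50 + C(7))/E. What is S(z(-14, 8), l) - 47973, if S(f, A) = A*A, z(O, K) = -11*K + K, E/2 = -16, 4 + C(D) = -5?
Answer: -49120315/1024 + I*√59/8 ≈ -47969.0 + 0.96014*I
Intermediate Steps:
C(D) = -9 (C(D) = -4 - 5 = -9)
E = -32 (E = 2*(-16) = -32)
z(O, K) = -10*K
l = 2 + I*√59/32 (l = 2 - √(-50 - 9)/(-32) = 2 - √(-59)*(-1)/32 = 2 - I*√59*(-1)/32 = 2 - (-1)*I*√59/32 = 2 + I*√59/32 ≈ 2.0 + 0.24004*I)
S(f, A) = A²
S(z(-14, 8), l) - 47973 = (2 + I*√59/32)² - 47973 = -47973 + (2 + I*√59/32)²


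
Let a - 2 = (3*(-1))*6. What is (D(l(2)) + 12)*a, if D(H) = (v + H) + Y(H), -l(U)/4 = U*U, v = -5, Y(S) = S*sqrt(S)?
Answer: 144 + 1024*I ≈ 144.0 + 1024.0*I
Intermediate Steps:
Y(S) = S**(3/2)
l(U) = -4*U**2 (l(U) = -4*U*U = -4*U**2)
D(H) = -5 + H + H**(3/2) (D(H) = (-5 + H) + H**(3/2) = -5 + H + H**(3/2))
a = -16 (a = 2 + (3*(-1))*6 = 2 - 3*6 = 2 - 18 = -16)
(D(l(2)) + 12)*a = ((-5 - 4*2**2 + (-4*2**2)**(3/2)) + 12)*(-16) = ((-5 - 4*4 + (-4*4)**(3/2)) + 12)*(-16) = ((-5 - 16 + (-16)**(3/2)) + 12)*(-16) = ((-5 - 16 - 64*I) + 12)*(-16) = ((-21 - 64*I) + 12)*(-16) = (-9 - 64*I)*(-16) = 144 + 1024*I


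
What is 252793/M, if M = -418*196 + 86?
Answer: -252793/81842 ≈ -3.0888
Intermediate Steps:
M = -81842 (M = -81928 + 86 = -81842)
252793/M = 252793/(-81842) = 252793*(-1/81842) = -252793/81842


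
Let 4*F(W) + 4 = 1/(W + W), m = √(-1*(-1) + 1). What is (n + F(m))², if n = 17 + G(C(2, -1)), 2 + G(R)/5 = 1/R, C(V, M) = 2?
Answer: 9249/128 + 17*√2/16 ≈ 73.760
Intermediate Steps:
G(R) = -10 + 5/R
m = √2 (m = √(1 + 1) = √2 ≈ 1.4142)
n = 19/2 (n = 17 + (-10 + 5/2) = 17 - 15/2 = 19/2 ≈ 9.5000)
F(W) = -1 + 1/(8*W) (F(W) = -1 + 1/(4*(W + W)) = -1 + 1/(4*((2*W))) = -1 + (1/(2*W))/4 = -1 + 1/(8*W))
(n + F(m))² = (19/2 + (⅛ - √2)/(√2))² = (19/2 + (√2/2)*(⅛ - √2))² = (19/2 + √2*(⅛ - √2)/2)²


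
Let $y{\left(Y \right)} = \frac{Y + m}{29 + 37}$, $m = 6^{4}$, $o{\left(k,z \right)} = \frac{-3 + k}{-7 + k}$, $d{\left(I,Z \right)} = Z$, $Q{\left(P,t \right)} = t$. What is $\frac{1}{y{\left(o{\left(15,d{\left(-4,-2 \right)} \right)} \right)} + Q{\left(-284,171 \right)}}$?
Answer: $\frac{44}{8389} \approx 0.005245$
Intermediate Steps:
$o{\left(k,z \right)} = \frac{-3 + k}{-7 + k}$
$m = 1296$
$y{\left(Y \right)} = \frac{216}{11} + \frac{Y}{66}$ ($y{\left(Y \right)} = \frac{Y + 1296}{29 + 37} = \frac{1296 + Y}{66} = \left(1296 + Y\right) \frac{1}{66} = \frac{216}{11} + \frac{Y}{66}$)
$\frac{1}{y{\left(o{\left(15,d{\left(-4,-2 \right)} \right)} \right)} + Q{\left(-284,171 \right)}} = \frac{1}{\left(\frac{216}{11} + \frac{\frac{1}{-7 + 15} \left(-3 + 15\right)}{66}\right) + 171} = \frac{1}{\left(\frac{216}{11} + \frac{\frac{1}{8} \cdot 12}{66}\right) + 171} = \frac{1}{\left(\frac{216}{11} + \frac{1}{66} \cdot \frac{3}{2}\right) + 171} = \frac{1}{\left(\frac{216}{11} + \frac{1}{44}\right) + 171} = \frac{1}{\frac{865}{44} + 171} = \frac{1}{\frac{8389}{44}} = \frac{44}{8389}$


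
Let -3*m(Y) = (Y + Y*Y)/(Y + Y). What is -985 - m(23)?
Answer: -981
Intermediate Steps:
m(Y) = -(Y + Y²)/(6*Y) (m(Y) = -(Y + Y*Y)/(3*(Y + Y)) = -(Y + Y²)/(3*(2*Y)) = -(Y + Y²)*1/(2*Y)/3 = -(Y + Y²)/(6*Y))
-985 - m(23) = -985 - (-⅙ - ⅙*23) = -985 - (-⅙ - 23/6) = -985 - 1*(-4) = -985 + 4 = -981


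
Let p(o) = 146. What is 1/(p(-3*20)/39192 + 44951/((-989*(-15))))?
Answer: 1404380/4260593 ≈ 0.32962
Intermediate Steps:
1/(p(-3*20)/39192 + 44951/((-989*(-15)))) = 1/(146/39192 + 44951/((-989*(-15)))) = 1/(146*(1/39192) + 44951/14835) = 1/(73/19596 + 44951*(1/14835)) = 1/(73/19596 + 44951/14835) = 1/(4260593/1404380) = 1404380/4260593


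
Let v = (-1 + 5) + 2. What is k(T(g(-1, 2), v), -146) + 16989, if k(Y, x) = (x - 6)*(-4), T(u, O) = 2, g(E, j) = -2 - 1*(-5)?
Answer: 17597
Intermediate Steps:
g(E, j) = 3 (g(E, j) = -2 + 5 = 3)
v = 6 (v = 4 + 2 = 6)
k(Y, x) = 24 - 4*x (k(Y, x) = (-6 + x)*(-4) = 24 - 4*x)
k(T(g(-1, 2), v), -146) + 16989 = (24 - 4*(-146)) + 16989 = (24 + 584) + 16989 = 608 + 16989 = 17597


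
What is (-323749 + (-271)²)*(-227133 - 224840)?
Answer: 113132457684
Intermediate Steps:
(-323749 + (-271)²)*(-227133 - 224840) = (-323749 + 73441)*(-451973) = -250308*(-451973) = 113132457684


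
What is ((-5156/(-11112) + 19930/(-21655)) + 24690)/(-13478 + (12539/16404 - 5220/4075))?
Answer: -661895772092071910/361342164547426063 ≈ -1.8318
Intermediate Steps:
((-5156/(-11112) + 19930/(-21655)) + 24690)/(-13478 + (12539/16404 - 5220/4075)) = ((-5156*(-1/11112) + 19930*(-1/21655)) + 24690)/(-13478 + (12539*(1/16404) - 5220*1/4075)) = ((1289/2778 - 3986/4331) + 24690)/(-13478 + (12539/16404 - 1044/815)) = (-5490449/12031518 + 24690)/(-13478 - 6906491/13369260) = 297052688971/(12031518*(-180197792771/13369260)) = (297052688971/12031518)*(-13369260/180197792771) = -661895772092071910/361342164547426063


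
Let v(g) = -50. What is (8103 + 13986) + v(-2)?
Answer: 22039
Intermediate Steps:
(8103 + 13986) + v(-2) = (8103 + 13986) - 50 = 22089 - 50 = 22039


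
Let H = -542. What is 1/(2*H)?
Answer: -1/1084 ≈ -0.00092251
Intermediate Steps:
1/(2*H) = 1/(2*(-542)) = 1/(-1084) = -1/1084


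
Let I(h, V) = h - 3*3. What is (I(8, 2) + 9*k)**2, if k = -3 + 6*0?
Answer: 784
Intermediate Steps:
k = -3 (k = -3 + 0 = -3)
I(h, V) = -9 + h (I(h, V) = h - 9 = -9 + h)
(I(8, 2) + 9*k)**2 = ((-9 + 8) + 9*(-3))**2 = (-1 - 27)**2 = (-28)**2 = 784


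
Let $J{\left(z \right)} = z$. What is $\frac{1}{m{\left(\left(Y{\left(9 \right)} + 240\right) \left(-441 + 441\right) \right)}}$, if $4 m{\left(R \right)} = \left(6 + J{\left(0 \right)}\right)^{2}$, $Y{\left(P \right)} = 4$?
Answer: $\frac{1}{9} \approx 0.11111$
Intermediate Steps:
$m{\left(R \right)} = 9$ ($m{\left(R \right)} = \frac{\left(6 + 0\right)^{2}}{4} = \frac{6^{2}}{4} = \frac{1}{4} \cdot 36 = 9$)
$\frac{1}{m{\left(\left(Y{\left(9 \right)} + 240\right) \left(-441 + 441\right) \right)}} = \frac{1}{9}$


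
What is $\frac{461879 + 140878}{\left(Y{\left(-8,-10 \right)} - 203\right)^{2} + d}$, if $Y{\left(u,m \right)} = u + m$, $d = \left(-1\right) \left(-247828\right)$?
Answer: $\frac{602757}{296669} \approx 2.0317$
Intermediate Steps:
$d = 247828$
$Y{\left(u,m \right)} = m + u$
$\frac{461879 + 140878}{\left(Y{\left(-8,-10 \right)} - 203\right)^{2} + d} = \frac{461879 + 140878}{\left(\left(-10 - 8\right) - 203\right)^{2} + 247828} = \frac{602757}{\left(-18 - 203\right)^{2} + 247828} = \frac{602757}{\left(-221\right)^{2} + 247828} = \frac{602757}{48841 + 247828} = \frac{602757}{296669}$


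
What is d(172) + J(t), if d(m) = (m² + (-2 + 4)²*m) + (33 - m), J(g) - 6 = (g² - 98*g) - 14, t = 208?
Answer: 53005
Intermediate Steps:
J(g) = -8 + g² - 98*g (J(g) = 6 + ((g² - 98*g) - 14) = 6 + (-14 + g² - 98*g) = -8 + g² - 98*g)
d(m) = 33 + m² + 3*m (d(m) = (m² + 2²*m) + (33 - m) = (m² + 4*m) + (33 - m) = 33 + m² + 3*m)
d(172) + J(t) = (33 + 172² + 3*172) + (-8 + 208² - 98*208) = (33 + 29584 + 516) + (-8 + 43264 - 20384) = 30133 + 22872 = 53005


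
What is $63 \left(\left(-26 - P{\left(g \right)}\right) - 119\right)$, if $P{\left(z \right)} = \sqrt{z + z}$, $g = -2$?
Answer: $-9135 - 126 i \approx -9135.0 - 126.0 i$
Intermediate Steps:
$P{\left(z \right)} = \sqrt{2} \sqrt{z}$ ($P{\left(z \right)} = \sqrt{2 z} = \sqrt{2} \sqrt{z}$)
$63 \left(\left(-26 - P{\left(g \right)}\right) - 119\right) = 63 \left(\left(-26 - \sqrt{2} \sqrt{-2}\right) - 119\right) = 63 \left(\left(-26 - \sqrt{2} i \sqrt{2}\right) - 119\right) = 63 \left(\left(-26 - 2 i\right) - 119\right) = 63 \left(-145 - 2 i\right) = -9135 - 126 i$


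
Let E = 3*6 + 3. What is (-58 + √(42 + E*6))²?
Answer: 3532 - 232*√42 ≈ 2028.5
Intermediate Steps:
E = 21 (E = 18 + 3 = 21)
(-58 + √(42 + E*6))² = (-58 + √(42 + 21*6))² = (-58 + √(42 + 126))² = (-58 + √168)² = (-58 + 2*√42)²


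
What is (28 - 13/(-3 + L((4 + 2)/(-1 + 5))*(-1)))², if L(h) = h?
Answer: 77284/81 ≈ 954.12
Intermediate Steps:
(28 - 13/(-3 + L((4 + 2)/(-1 + 5))*(-1)))² = (28 - 13/(-3 + ((4 + 2)/(-1 + 5))*(-1)))² = (28 - 13/(-3 + (6/4)*(-1)))² = (28 - 13/(-3 + (6*(¼))*(-1)))² = (28 - 13/(-3 + (3/2)*(-1)))² = (28 - 13/(-3 - 3/2))² = (28 - 13/(-9/2))² = (28 - 13*(-2/9))² = (28 + 26/9)² = (278/9)² = 77284/81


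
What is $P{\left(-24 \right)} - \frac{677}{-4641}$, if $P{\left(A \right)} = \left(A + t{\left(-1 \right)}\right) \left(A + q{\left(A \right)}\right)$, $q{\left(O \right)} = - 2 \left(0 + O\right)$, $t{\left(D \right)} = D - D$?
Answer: $- \frac{2672539}{4641} \approx -575.85$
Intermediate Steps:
$t{\left(D \right)} = 0$
$q{\left(O \right)} = - 2 O$
$P{\left(A \right)} = - A^{2}$ ($P{\left(A \right)} = \left(A + 0\right) \left(A - 2 A\right) = A \left(- A\right) = - A^{2}$)
$P{\left(-24 \right)} - \frac{677}{-4641} = - \left(-24\right)^{2} - \frac{677}{-4641} = \left(-1\right) 576 - 677 \left(- \frac{1}{4641}\right) = -576 - - \frac{677}{4641} = -576 + \frac{677}{4641} = - \frac{2672539}{4641}$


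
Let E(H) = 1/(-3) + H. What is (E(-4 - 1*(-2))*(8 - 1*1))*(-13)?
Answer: 637/3 ≈ 212.33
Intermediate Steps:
E(H) = -1/3 + H
(E(-4 - 1*(-2))*(8 - 1*1))*(-13) = ((-1/3 + (-4 - 1*(-2)))*(8 - 1*1))*(-13) = ((-1/3 + (-4 + 2))*(8 - 1))*(-13) = ((-1/3 - 2)*7)*(-13) = -7/3*7*(-13) = -49/3*(-13) = 637/3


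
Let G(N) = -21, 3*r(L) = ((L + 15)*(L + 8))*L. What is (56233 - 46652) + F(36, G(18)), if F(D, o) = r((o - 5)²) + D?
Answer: 106512065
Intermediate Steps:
r(L) = L*(8 + L)*(15 + L)/3 (r(L) = (((L + 15)*(L + 8))*L)/3 = (((15 + L)*(8 + L))*L)/3 = (((8 + L)*(15 + L))*L)/3 = (L*(8 + L)*(15 + L))/3 = L*(8 + L)*(15 + L)/3)
F(D, o) = D + (-5 + o)²*(120 + (-5 + o)⁴ + 23*(-5 + o)²)/3 (F(D, o) = (o - 5)²*(120 + ((o - 5)²)² + 23*(o - 5)²)/3 + D = (-5 + o)²*(120 + ((-5 + o)²)² + 23*(-5 + o)²)/3 + D = (-5 + o)²*(120 + (-5 + o)⁴ + 23*(-5 + o)²)/3 + D = D + (-5 + o)²*(120 + (-5 + o)⁴ + 23*(-5 + o)²)/3)
(56233 - 46652) + F(36, G(18)) = (56233 - 46652) + (36 + (-5 - 21)²*(120 + (-5 - 21)⁴ + 23*(-5 - 21)²)/3) = 9581 + (36 + (⅓)*(-26)²*(120 + (-26)⁴ + 23*(-26)²)) = 9581 + (36 + (⅓)*676*(120 + 456976 + 23*676)) = 9581 + (36 + (⅓)*676*(120 + 456976 + 15548)) = 9581 + (36 + (⅓)*676*472644) = 9581 + (36 + 106502448) = 9581 + 106502484 = 106512065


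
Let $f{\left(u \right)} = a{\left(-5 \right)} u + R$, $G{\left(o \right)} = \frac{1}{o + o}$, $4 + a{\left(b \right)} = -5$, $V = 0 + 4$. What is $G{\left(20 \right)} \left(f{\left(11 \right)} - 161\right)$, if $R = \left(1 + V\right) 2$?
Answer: $- \frac{25}{4} \approx -6.25$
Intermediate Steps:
$V = 4$
$a{\left(b \right)} = -9$ ($a{\left(b \right)} = -4 - 5 = -9$)
$G{\left(o \right)} = \frac{1}{2 o}$
$R = 10$ ($R = \left(1 + 4\right) 2 = 5 \cdot 2 = 10$)
$f{\left(u \right)} = 10 - 9 u$ ($f{\left(u \right)} = - 9 u + 10 = 10 - 9 u$)
$G{\left(20 \right)} \left(f{\left(11 \right)} - 161\right) = \frac{1}{2 \cdot 20} \left(\left(10 - 99\right) - 161\right) = \frac{1}{2} \cdot \frac{1}{20} \left(\left(10 - 99\right) - 161\right) = \frac{-89 - 161}{40} = \frac{1}{40} \left(-250\right) = - \frac{25}{4}$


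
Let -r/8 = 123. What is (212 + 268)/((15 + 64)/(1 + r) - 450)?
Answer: -471840/442429 ≈ -1.0665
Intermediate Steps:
r = -984 (r = -8*123 = -984)
(212 + 268)/((15 + 64)/(1 + r) - 450) = (212 + 268)/((15 + 64)/(1 - 984) - 450) = 480/(79/(-983) - 450) = 480/(79*(-1/983) - 450) = 480/(-79/983 - 450) = 480/(-442429/983) = 480*(-983/442429) = -471840/442429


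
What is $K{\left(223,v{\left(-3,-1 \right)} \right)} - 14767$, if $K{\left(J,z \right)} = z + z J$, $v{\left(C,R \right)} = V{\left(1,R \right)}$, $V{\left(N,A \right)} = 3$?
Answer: $-14095$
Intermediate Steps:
$v{\left(C,R \right)} = 3$
$K{\left(J,z \right)} = z + J z$
$K{\left(223,v{\left(-3,-1 \right)} \right)} - 14767 = 3 \left(1 + 223\right) - 14767 = 3 \cdot 224 - 14767 = 672 - 14767 = -14095$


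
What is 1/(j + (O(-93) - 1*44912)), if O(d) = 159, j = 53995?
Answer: 1/9242 ≈ 0.00010820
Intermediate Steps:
1/(j + (O(-93) - 1*44912)) = 1/(53995 + (159 - 1*44912)) = 1/(53995 + (159 - 44912)) = 1/(53995 - 44753) = 1/9242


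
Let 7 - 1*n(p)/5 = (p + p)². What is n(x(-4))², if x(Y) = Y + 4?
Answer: 1225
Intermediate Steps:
x(Y) = 4 + Y
n(p) = 35 - 20*p² (n(p) = 35 - 5*(p + p)² = 35 - 5*4*p² = 35 - 20*p²)
n(x(-4))² = (35 - 20*(4 - 4)²)² = (35 - 20*0²)² = (35 - 20*0)² = (35 + 0)² = 35² = 1225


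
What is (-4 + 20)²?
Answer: 256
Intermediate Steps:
(-4 + 20)² = 16² = 256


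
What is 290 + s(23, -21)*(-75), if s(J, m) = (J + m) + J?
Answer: -1585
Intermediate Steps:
s(J, m) = m + 2*J
290 + s(23, -21)*(-75) = 290 + (-21 + 2*23)*(-75) = 290 + (-21 + 46)*(-75) = 290 + 25*(-75) = 290 - 1875 = -1585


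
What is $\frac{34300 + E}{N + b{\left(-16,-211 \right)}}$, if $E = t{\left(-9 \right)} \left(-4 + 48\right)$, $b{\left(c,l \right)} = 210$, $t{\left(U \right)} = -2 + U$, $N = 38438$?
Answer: $\frac{4227}{4831} \approx 0.87497$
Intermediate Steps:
$E = -484$ ($E = \left(-2 - 9\right) \left(-4 + 48\right) = \left(-11\right) 44 = -484$)
$\frac{34300 + E}{N + b{\left(-16,-211 \right)}} = \frac{34300 - 484}{38438 + 210} = \frac{33816}{38648} = 33816 \cdot \frac{1}{38648} = \frac{4227}{4831}$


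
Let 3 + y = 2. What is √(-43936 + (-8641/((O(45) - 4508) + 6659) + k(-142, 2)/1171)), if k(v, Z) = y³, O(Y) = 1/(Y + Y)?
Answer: I*√2258106117763821704297/226695061 ≈ 209.62*I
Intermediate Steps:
y = -1 (y = -3 + 2 = -1)
O(Y) = 1/(2*Y)
k(v, Z) = -1 (k(v, Z) = (-1)³ = -1)
√(-43936 + (-8641/((O(45) - 4508) + 6659) + k(-142, 2)/1171)) = √(-43936 + (-8641/(((½)/45 - 4508) + 6659) - 1/1171)) = √(-43936 + (-8641/(((½)*(1/45) - 4508) + 6659) - 1*1/1171)) = √(-43936 + (-8641/((1/90 - 4508) + 6659) - 1/1171)) = √(-43936 + (-8641/(-405719/90 + 6659) - 1/1171)) = √(-43936 + (-8641/193591/90 - 1/1171)) = √(-43936 + (-8641*90/193591 - 1/1171)) = √(-43936 + (-777690/193591 - 1/1171)) = √(-43936 - 910868581/226695061) = √(-9960985068677/226695061) = I*√2258106117763821704297/226695061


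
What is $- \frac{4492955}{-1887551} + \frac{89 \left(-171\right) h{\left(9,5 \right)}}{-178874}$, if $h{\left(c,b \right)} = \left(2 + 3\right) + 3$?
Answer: $\frac{516742971011}{168816898787} \approx 3.061$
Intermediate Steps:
$h{\left(c,b \right)} = 8$ ($h{\left(c,b \right)} = 5 + 3 = 8$)
$- \frac{4492955}{-1887551} + \frac{89 \left(-171\right) h{\left(9,5 \right)}}{-178874} = - \frac{4492955}{-1887551} + \frac{89 \left(-171\right) 8}{-178874} = \left(-4492955\right) \left(- \frac{1}{1887551}\right) + \left(-15219\right) 8 \left(- \frac{1}{178874}\right) = \frac{4492955}{1887551} - - \frac{60876}{89437} = \frac{4492955}{1887551} + \frac{60876}{89437} = \frac{516742971011}{168816898787}$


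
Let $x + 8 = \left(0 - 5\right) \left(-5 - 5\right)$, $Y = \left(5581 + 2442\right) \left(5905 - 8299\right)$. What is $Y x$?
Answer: $-806696604$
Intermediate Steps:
$Y = -19207062$ ($Y = 8023 \left(-2394\right) = -19207062$)
$x = 42$ ($x = -8 + \left(0 - 5\right) \left(-5 - 5\right) = -8 + \left(0 - 5\right) \left(-10\right) = -8 - -50 = -8 + 50 = 42$)
$Y x = \left(-19207062\right) 42 = -806696604$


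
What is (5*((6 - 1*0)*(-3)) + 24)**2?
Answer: 4356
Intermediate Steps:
(5*((6 - 1*0)*(-3)) + 24)**2 = (5*((6 + 0)*(-3)) + 24)**2 = (5*(6*(-3)) + 24)**2 = (5*(-18) + 24)**2 = (-90 + 24)**2 = (-66)**2 = 4356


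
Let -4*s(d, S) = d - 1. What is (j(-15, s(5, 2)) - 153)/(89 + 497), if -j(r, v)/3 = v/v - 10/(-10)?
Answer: -159/586 ≈ -0.27133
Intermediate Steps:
s(d, S) = ¼ - d/4 (s(d, S) = -(d - 1)/4 = -(-1 + d)/4 = ¼ - d/4)
j(r, v) = -6 (j(r, v) = -3*(v/v - 10/(-10)) = -3*(1 - 10*(-⅒)) = -3*(1 + 1) = -3*2 = -6)
(j(-15, s(5, 2)) - 153)/(89 + 497) = (-6 - 153)/(89 + 497) = -159/586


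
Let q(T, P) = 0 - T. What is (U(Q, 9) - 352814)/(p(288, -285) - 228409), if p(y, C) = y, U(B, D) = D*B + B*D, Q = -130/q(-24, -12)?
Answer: 705823/456242 ≈ 1.5470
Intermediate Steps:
q(T, P) = -T
Q = -65/12 (Q = -130/((-1*(-24))) = -130/24 = -130*1/24 = -65/12 ≈ -5.4167)
U(B, D) = 2*B*D (U(B, D) = B*D + B*D = 2*B*D)
(U(Q, 9) - 352814)/(p(288, -285) - 228409) = (2*(-65/12)*9 - 352814)/(288 - 228409) = (-195/2 - 352814)/(-228121) = -705823/2*(-1/228121) = 705823/456242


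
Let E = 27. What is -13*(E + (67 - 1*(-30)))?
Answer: -1612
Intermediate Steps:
-13*(E + (67 - 1*(-30))) = -13*(27 + (67 - 1*(-30))) = -13*(27 + (67 + 30)) = -13*(27 + 97) = -13*124 = -1612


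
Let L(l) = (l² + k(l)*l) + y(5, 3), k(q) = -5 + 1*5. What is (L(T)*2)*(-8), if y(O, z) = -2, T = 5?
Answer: -368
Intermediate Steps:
k(q) = 0 (k(q) = -5 + 5 = 0)
L(l) = -2 + l² (L(l) = (l² + 0*l) - 2 = (l² + 0) - 2 = l² - 2 = -2 + l²)
(L(T)*2)*(-8) = ((-2 + 5²)*2)*(-8) = ((-2 + 25)*2)*(-8) = (23*2)*(-8) = 46*(-8) = -368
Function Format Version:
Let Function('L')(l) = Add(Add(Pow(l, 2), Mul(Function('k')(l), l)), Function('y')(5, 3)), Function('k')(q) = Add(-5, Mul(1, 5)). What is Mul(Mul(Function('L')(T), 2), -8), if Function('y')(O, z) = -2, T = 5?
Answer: -368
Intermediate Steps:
Function('k')(q) = 0 (Function('k')(q) = Add(-5, 5) = 0)
Function('L')(l) = Add(-2, Pow(l, 2)) (Function('L')(l) = Add(Add(Pow(l, 2), Mul(0, l)), -2) = Add(Add(Pow(l, 2), 0), -2) = Add(Pow(l, 2), -2) = Add(-2, Pow(l, 2)))
Mul(Mul(Function('L')(T), 2), -8) = Mul(Mul(Add(-2, Pow(5, 2)), 2), -8) = Mul(Mul(Add(-2, 25), 2), -8) = Mul(Mul(23, 2), -8) = Mul(46, -8) = -368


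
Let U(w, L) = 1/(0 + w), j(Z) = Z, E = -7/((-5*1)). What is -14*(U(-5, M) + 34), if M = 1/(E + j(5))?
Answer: -2366/5 ≈ -473.20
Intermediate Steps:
E = 7/5 (E = -7/(-5) = -7*(-⅕) = 7/5 ≈ 1.4000)
M = 5/32 (M = 1/(7/5 + 5) = 1/(32/5) = 5/32 ≈ 0.15625)
U(w, L) = 1/w
-14*(U(-5, M) + 34) = -14*(1/(-5) + 34) = -14*(-⅕ + 34) = -14*169/5 = -2366/5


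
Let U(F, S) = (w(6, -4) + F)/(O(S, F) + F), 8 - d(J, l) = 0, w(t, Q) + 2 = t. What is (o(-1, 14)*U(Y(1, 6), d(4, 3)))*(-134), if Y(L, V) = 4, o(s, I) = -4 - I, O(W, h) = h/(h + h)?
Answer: 4288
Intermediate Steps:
w(t, Q) = -2 + t
d(J, l) = 8 (d(J, l) = 8 - 1*0 = 8 + 0 = 8)
O(W, h) = ½ (O(W, h) = h/((2*h)) = h*(1/(2*h)) = ½)
U(F, S) = (4 + F)/(½ + F) (U(F, S) = ((-2 + 6) + F)/(½ + F) = (4 + F)/(½ + F))
(o(-1, 14)*U(Y(1, 6), d(4, 3)))*(-134) = ((-4 - 1*14)*(2*(4 + 4)/(1 + 2*4)))*(-134) = ((-4 - 14)*(2*8/(1 + 8)))*(-134) = -36*8/9*(-134) = -18*16/9*(-134) = -32*(-134) = 4288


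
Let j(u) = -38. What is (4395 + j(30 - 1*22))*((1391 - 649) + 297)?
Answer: 4526923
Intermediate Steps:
(4395 + j(30 - 1*22))*((1391 - 649) + 297) = (4395 - 38)*((1391 - 649) + 297) = 4357*(742 + 297) = 4357*1039 = 4526923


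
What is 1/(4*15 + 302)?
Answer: 1/362 ≈ 0.0027624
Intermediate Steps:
1/(4*15 + 302) = 1/(60 + 302) = 1/362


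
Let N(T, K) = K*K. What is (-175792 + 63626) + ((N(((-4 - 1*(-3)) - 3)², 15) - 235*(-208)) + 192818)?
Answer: 129757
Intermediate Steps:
N(T, K) = K²
(-175792 + 63626) + ((N(((-4 - 1*(-3)) - 3)², 15) - 235*(-208)) + 192818) = (-175792 + 63626) + ((15² - 235*(-208)) + 192818) = -112166 + ((225 + 48880) + 192818) = -112166 + (49105 + 192818) = -112166 + 241923 = 129757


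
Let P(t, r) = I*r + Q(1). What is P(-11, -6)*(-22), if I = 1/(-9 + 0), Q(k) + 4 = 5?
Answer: -110/3 ≈ -36.667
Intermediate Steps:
Q(k) = 1 (Q(k) = -4 + 5 = 1)
I = -⅑ (I = 1/(-9) = -⅑ ≈ -0.11111)
P(t, r) = 1 - r/9 (P(t, r) = -r/9 + 1 = 1 - r/9)
P(-11, -6)*(-22) = (1 - ⅑*(-6))*(-22) = (1 + ⅔)*(-22) = (5/3)*(-22) = -110/3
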